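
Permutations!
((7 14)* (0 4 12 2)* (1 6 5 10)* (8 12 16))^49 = (0 4 16 8 12 2)(1 6 5 10)(7 14) = [4, 6, 0, 3, 16, 10, 5, 14, 12, 9, 1, 11, 2, 13, 7, 15, 8]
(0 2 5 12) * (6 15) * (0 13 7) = [2, 1, 5, 3, 4, 12, 15, 0, 8, 9, 10, 11, 13, 7, 14, 6] = (0 2 5 12 13 7)(6 15)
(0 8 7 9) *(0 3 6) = (0 8 7 9 3 6) = [8, 1, 2, 6, 4, 5, 0, 9, 7, 3]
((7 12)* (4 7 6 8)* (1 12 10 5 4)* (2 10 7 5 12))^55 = (1 2 10 12 6 8)(4 5) = [0, 2, 10, 3, 5, 4, 8, 7, 1, 9, 12, 11, 6]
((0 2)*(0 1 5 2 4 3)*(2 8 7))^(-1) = (0 3 4)(1 2 7 8 5) = [3, 2, 7, 4, 0, 1, 6, 8, 5]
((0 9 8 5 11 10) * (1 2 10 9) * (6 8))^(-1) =(0 10 2 1)(5 8 6 9 11) =[10, 0, 1, 3, 4, 8, 9, 7, 6, 11, 2, 5]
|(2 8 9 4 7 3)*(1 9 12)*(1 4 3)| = 8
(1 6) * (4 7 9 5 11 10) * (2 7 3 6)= [0, 2, 7, 6, 3, 11, 1, 9, 8, 5, 4, 10]= (1 2 7 9 5 11 10 4 3 6)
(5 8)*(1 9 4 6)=(1 9 4 6)(5 8)=[0, 9, 2, 3, 6, 8, 1, 7, 5, 4]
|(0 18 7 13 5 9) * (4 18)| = |(0 4 18 7 13 5 9)| = 7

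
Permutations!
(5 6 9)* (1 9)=(1 9 5 6)=[0, 9, 2, 3, 4, 6, 1, 7, 8, 5]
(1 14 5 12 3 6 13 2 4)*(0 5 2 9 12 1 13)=[5, 14, 4, 6, 13, 1, 0, 7, 8, 12, 10, 11, 3, 9, 2]=(0 5 1 14 2 4 13 9 12 3 6)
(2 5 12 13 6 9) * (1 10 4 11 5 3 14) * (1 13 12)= (1 10 4 11 5)(2 3 14 13 6 9)= [0, 10, 3, 14, 11, 1, 9, 7, 8, 2, 4, 5, 12, 6, 13]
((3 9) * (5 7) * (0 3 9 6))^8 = (9)(0 6 3) = [6, 1, 2, 0, 4, 5, 3, 7, 8, 9]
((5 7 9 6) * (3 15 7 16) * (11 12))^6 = (3 16 5 6 9 7 15) = [0, 1, 2, 16, 4, 6, 9, 15, 8, 7, 10, 11, 12, 13, 14, 3, 5]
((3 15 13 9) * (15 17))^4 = (3 9 13 15 17) = [0, 1, 2, 9, 4, 5, 6, 7, 8, 13, 10, 11, 12, 15, 14, 17, 16, 3]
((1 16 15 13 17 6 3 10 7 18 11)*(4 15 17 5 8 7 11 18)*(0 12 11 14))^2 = (18)(0 11 16 6 10)(1 17 3 14 12)(4 13 8)(5 7 15) = [11, 17, 2, 14, 13, 7, 10, 15, 4, 9, 0, 16, 1, 8, 12, 5, 6, 3, 18]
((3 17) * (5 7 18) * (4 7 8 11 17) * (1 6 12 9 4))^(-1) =(1 3 17 11 8 5 18 7 4 9 12 6) =[0, 3, 2, 17, 9, 18, 1, 4, 5, 12, 10, 8, 6, 13, 14, 15, 16, 11, 7]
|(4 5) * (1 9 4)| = |(1 9 4 5)| = 4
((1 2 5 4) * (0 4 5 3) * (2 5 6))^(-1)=(0 3 2 6 5 1 4)=[3, 4, 6, 2, 0, 1, 5]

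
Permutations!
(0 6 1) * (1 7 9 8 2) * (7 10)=(0 6 10 7 9 8 2 1)=[6, 0, 1, 3, 4, 5, 10, 9, 2, 8, 7]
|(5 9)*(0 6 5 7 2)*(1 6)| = 7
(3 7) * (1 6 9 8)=(1 6 9 8)(3 7)=[0, 6, 2, 7, 4, 5, 9, 3, 1, 8]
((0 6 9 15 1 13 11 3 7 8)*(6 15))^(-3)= (0 3 1 8 11 15 7 13)(6 9)= [3, 8, 2, 1, 4, 5, 9, 13, 11, 6, 10, 15, 12, 0, 14, 7]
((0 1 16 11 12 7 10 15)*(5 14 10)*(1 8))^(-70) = (0 5 16 15 7 1 10 12 8 14 11) = [5, 10, 2, 3, 4, 16, 6, 1, 14, 9, 12, 0, 8, 13, 11, 7, 15]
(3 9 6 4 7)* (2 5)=[0, 1, 5, 9, 7, 2, 4, 3, 8, 6]=(2 5)(3 9 6 4 7)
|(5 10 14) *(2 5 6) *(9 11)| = 10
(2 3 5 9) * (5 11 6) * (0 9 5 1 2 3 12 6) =(0 9 3 11)(1 2 12 6) =[9, 2, 12, 11, 4, 5, 1, 7, 8, 3, 10, 0, 6]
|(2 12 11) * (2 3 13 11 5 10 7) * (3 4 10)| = |(2 12 5 3 13 11 4 10 7)| = 9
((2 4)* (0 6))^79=(0 6)(2 4)=[6, 1, 4, 3, 2, 5, 0]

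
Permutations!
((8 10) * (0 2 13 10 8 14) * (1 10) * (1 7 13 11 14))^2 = [11, 1, 14, 3, 4, 5, 6, 7, 8, 9, 10, 0, 12, 13, 2] = (0 11)(2 14)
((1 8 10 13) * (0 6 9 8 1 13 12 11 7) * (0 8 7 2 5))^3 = (13)(0 7 12 5 9 10 2 6 8 11) = [7, 1, 6, 3, 4, 9, 8, 12, 11, 10, 2, 0, 5, 13]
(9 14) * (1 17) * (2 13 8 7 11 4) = (1 17)(2 13 8 7 11 4)(9 14) = [0, 17, 13, 3, 2, 5, 6, 11, 7, 14, 10, 4, 12, 8, 9, 15, 16, 1]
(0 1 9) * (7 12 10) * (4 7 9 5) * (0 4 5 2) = (0 1 2)(4 7 12 10 9) = [1, 2, 0, 3, 7, 5, 6, 12, 8, 4, 9, 11, 10]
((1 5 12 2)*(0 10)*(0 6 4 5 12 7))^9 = (12)(0 4)(5 10)(6 7) = [4, 1, 2, 3, 0, 10, 7, 6, 8, 9, 5, 11, 12]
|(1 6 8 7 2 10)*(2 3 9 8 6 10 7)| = |(1 10)(2 7 3 9 8)| = 10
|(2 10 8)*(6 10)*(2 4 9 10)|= |(2 6)(4 9 10 8)|= 4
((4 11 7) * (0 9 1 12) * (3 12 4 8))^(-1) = (0 12 3 8 7 11 4 1 9) = [12, 9, 2, 8, 1, 5, 6, 11, 7, 0, 10, 4, 3]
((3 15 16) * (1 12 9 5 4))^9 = (16)(1 4 5 9 12) = [0, 4, 2, 3, 5, 9, 6, 7, 8, 12, 10, 11, 1, 13, 14, 15, 16]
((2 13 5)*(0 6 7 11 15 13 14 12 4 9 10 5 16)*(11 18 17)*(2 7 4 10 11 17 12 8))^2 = [4, 1, 8, 3, 11, 18, 9, 12, 14, 15, 7, 13, 5, 0, 2, 16, 6, 17, 10] = (0 4 11 13)(2 8 14)(5 18 10 7 12)(6 9 15 16)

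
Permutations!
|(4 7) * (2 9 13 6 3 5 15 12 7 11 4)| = 18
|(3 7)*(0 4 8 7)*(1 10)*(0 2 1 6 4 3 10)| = |(0 3 2 1)(4 8 7 10 6)| = 20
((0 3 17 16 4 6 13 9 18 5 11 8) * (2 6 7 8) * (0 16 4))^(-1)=(0 16 8 7 4 17 3)(2 11 5 18 9 13 6)=[16, 1, 11, 0, 17, 18, 2, 4, 7, 13, 10, 5, 12, 6, 14, 15, 8, 3, 9]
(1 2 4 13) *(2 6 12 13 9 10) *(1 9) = (1 6 12 13 9 10 2 4) = [0, 6, 4, 3, 1, 5, 12, 7, 8, 10, 2, 11, 13, 9]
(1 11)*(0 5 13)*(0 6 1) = (0 5 13 6 1 11) = [5, 11, 2, 3, 4, 13, 1, 7, 8, 9, 10, 0, 12, 6]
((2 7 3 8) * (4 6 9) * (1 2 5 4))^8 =(1 9 6 4 5 8 3 7 2) =[0, 9, 1, 7, 5, 8, 4, 2, 3, 6]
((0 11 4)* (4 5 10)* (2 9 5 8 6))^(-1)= (0 4 10 5 9 2 6 8 11)= [4, 1, 6, 3, 10, 9, 8, 7, 11, 2, 5, 0]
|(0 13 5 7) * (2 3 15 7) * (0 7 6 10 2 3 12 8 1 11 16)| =13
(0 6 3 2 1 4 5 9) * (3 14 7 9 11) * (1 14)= (0 6 1 4 5 11 3 2 14 7 9)= [6, 4, 14, 2, 5, 11, 1, 9, 8, 0, 10, 3, 12, 13, 7]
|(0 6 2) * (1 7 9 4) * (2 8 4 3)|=|(0 6 8 4 1 7 9 3 2)|=9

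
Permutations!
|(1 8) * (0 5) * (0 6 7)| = 4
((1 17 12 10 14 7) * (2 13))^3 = [0, 10, 13, 3, 4, 5, 6, 12, 8, 9, 1, 11, 7, 2, 17, 15, 16, 14] = (1 10)(2 13)(7 12)(14 17)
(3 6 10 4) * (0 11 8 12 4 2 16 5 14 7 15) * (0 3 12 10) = (0 11 8 10 2 16 5 14 7 15 3 6)(4 12) = [11, 1, 16, 6, 12, 14, 0, 15, 10, 9, 2, 8, 4, 13, 7, 3, 5]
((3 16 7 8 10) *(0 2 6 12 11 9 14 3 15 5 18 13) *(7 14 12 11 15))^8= (0 18 15 9 6)(2 13 5 12 11)(3 14 16)(7 10 8)= [18, 1, 13, 14, 4, 12, 0, 10, 7, 6, 8, 2, 11, 5, 16, 9, 3, 17, 15]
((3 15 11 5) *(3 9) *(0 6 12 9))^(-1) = (0 5 11 15 3 9 12 6) = [5, 1, 2, 9, 4, 11, 0, 7, 8, 12, 10, 15, 6, 13, 14, 3]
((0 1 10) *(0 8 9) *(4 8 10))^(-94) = (10)(0 1 4 8 9) = [1, 4, 2, 3, 8, 5, 6, 7, 9, 0, 10]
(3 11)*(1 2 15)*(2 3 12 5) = [0, 3, 15, 11, 4, 2, 6, 7, 8, 9, 10, 12, 5, 13, 14, 1] = (1 3 11 12 5 2 15)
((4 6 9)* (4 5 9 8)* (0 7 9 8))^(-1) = (0 6 4 8 5 9 7) = [6, 1, 2, 3, 8, 9, 4, 0, 5, 7]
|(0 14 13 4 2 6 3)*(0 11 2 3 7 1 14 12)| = 18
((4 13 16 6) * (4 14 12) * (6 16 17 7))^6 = [0, 1, 2, 3, 12, 5, 7, 17, 8, 9, 10, 11, 14, 4, 6, 15, 16, 13] = (4 12 14 6 7 17 13)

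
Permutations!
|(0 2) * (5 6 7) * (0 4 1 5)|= 7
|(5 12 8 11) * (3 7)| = 4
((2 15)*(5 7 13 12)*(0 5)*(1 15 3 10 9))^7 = (0 7 12 5 13)(1 15 2 3 10 9) = [7, 15, 3, 10, 4, 13, 6, 12, 8, 1, 9, 11, 5, 0, 14, 2]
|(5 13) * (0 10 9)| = |(0 10 9)(5 13)| = 6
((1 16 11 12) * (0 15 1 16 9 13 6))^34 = [13, 0, 2, 3, 4, 5, 9, 7, 8, 15, 10, 12, 16, 1, 14, 6, 11] = (0 13 1)(6 9 15)(11 12 16)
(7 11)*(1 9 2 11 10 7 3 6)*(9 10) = (1 10 7 9 2 11 3 6) = [0, 10, 11, 6, 4, 5, 1, 9, 8, 2, 7, 3]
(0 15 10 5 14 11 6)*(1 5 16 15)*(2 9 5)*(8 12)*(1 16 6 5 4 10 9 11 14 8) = [16, 2, 11, 3, 10, 8, 0, 7, 12, 4, 6, 5, 1, 13, 14, 9, 15] = (0 16 15 9 4 10 6)(1 2 11 5 8 12)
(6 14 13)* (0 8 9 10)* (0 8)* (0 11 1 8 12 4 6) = (0 11 1 8 9 10 12 4 6 14 13) = [11, 8, 2, 3, 6, 5, 14, 7, 9, 10, 12, 1, 4, 0, 13]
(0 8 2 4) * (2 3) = (0 8 3 2 4) = [8, 1, 4, 2, 0, 5, 6, 7, 3]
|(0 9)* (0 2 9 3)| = 2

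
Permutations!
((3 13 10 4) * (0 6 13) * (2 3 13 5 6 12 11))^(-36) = (13)(0 3 2 11 12) = [3, 1, 11, 2, 4, 5, 6, 7, 8, 9, 10, 12, 0, 13]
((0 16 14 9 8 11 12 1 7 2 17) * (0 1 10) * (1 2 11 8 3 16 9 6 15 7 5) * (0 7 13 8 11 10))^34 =(17)(0 9 3 16 14 6 15 13 8 11 12) =[9, 1, 2, 16, 4, 5, 15, 7, 11, 3, 10, 12, 0, 8, 6, 13, 14, 17]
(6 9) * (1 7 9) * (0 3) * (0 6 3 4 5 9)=(0 4 5 9 3 6 1 7)=[4, 7, 2, 6, 5, 9, 1, 0, 8, 3]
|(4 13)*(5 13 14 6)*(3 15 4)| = 7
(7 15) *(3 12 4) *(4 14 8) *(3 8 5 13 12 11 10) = (3 11 10)(4 8)(5 13 12 14)(7 15) = [0, 1, 2, 11, 8, 13, 6, 15, 4, 9, 3, 10, 14, 12, 5, 7]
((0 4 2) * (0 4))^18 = (4) = [0, 1, 2, 3, 4]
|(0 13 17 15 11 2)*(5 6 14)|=|(0 13 17 15 11 2)(5 6 14)|=6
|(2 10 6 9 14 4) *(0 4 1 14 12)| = |(0 4 2 10 6 9 12)(1 14)| = 14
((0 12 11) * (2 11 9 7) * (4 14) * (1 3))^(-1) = (0 11 2 7 9 12)(1 3)(4 14) = [11, 3, 7, 1, 14, 5, 6, 9, 8, 12, 10, 2, 0, 13, 4]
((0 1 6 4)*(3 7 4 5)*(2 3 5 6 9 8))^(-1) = (0 4 7 3 2 8 9 1) = [4, 0, 8, 2, 7, 5, 6, 3, 9, 1]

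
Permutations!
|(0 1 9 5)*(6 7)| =|(0 1 9 5)(6 7)| =4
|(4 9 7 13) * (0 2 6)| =|(0 2 6)(4 9 7 13)| =12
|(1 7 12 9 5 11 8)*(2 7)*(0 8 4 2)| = |(0 8 1)(2 7 12 9 5 11 4)| = 21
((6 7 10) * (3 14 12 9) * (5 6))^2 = (3 12)(5 7)(6 10)(9 14) = [0, 1, 2, 12, 4, 7, 10, 5, 8, 14, 6, 11, 3, 13, 9]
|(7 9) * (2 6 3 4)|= |(2 6 3 4)(7 9)|= 4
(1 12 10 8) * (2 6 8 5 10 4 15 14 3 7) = (1 12 4 15 14 3 7 2 6 8)(5 10) = [0, 12, 6, 7, 15, 10, 8, 2, 1, 9, 5, 11, 4, 13, 3, 14]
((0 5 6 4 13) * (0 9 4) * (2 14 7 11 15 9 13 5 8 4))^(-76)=[6, 1, 7, 3, 8, 4, 5, 15, 0, 14, 10, 9, 12, 13, 11, 2]=(0 6 5 4 8)(2 7 15)(9 14 11)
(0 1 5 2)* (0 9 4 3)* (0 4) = (0 1 5 2 9)(3 4) = [1, 5, 9, 4, 3, 2, 6, 7, 8, 0]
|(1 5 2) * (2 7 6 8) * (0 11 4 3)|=|(0 11 4 3)(1 5 7 6 8 2)|=12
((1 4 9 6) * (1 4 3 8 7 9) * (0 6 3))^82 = (0 4)(1 6)(3 7)(8 9) = [4, 6, 2, 7, 0, 5, 1, 3, 9, 8]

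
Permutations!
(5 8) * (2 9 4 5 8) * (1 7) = (1 7)(2 9 4 5) = [0, 7, 9, 3, 5, 2, 6, 1, 8, 4]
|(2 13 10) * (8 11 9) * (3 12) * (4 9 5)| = |(2 13 10)(3 12)(4 9 8 11 5)| = 30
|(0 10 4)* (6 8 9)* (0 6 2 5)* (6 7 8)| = |(0 10 4 7 8 9 2 5)| = 8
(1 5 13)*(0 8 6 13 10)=(0 8 6 13 1 5 10)=[8, 5, 2, 3, 4, 10, 13, 7, 6, 9, 0, 11, 12, 1]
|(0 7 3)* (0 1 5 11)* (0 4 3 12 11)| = 8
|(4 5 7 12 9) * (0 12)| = 6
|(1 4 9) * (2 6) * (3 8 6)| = |(1 4 9)(2 3 8 6)| = 12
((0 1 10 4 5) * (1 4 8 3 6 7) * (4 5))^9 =[5, 3, 2, 1, 4, 0, 10, 8, 7, 9, 6] =(0 5)(1 3)(6 10)(7 8)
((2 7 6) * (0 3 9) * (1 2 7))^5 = (0 9 3)(1 2)(6 7) = [9, 2, 1, 0, 4, 5, 7, 6, 8, 3]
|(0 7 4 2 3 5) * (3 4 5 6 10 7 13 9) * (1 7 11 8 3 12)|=|(0 13 9 12 1 7 5)(2 4)(3 6 10 11 8)|=70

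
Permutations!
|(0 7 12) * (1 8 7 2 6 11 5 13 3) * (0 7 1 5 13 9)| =|(0 2 6 11 13 3 5 9)(1 8)(7 12)| =8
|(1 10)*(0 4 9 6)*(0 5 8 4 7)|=10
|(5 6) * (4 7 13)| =|(4 7 13)(5 6)| =6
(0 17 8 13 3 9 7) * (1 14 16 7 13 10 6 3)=(0 17 8 10 6 3 9 13 1 14 16 7)=[17, 14, 2, 9, 4, 5, 3, 0, 10, 13, 6, 11, 12, 1, 16, 15, 7, 8]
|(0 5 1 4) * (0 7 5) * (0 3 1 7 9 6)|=|(0 3 1 4 9 6)(5 7)|=6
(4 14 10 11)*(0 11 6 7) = (0 11 4 14 10 6 7) = [11, 1, 2, 3, 14, 5, 7, 0, 8, 9, 6, 4, 12, 13, 10]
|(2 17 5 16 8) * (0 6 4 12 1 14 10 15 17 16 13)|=|(0 6 4 12 1 14 10 15 17 5 13)(2 16 8)|=33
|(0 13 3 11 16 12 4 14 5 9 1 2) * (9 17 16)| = |(0 13 3 11 9 1 2)(4 14 5 17 16 12)| = 42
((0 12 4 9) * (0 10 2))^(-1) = [2, 1, 10, 3, 12, 5, 6, 7, 8, 4, 9, 11, 0] = (0 2 10 9 4 12)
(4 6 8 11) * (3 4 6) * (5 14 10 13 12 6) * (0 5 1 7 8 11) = (0 5 14 10 13 12 6 11 1 7 8)(3 4) = [5, 7, 2, 4, 3, 14, 11, 8, 0, 9, 13, 1, 6, 12, 10]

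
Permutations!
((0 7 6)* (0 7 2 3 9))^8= (9)= [0, 1, 2, 3, 4, 5, 6, 7, 8, 9]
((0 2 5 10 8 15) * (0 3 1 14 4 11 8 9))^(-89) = (0 2 5 10 9)(1 4 8 3 14 11 15) = [2, 4, 5, 14, 8, 10, 6, 7, 3, 0, 9, 15, 12, 13, 11, 1]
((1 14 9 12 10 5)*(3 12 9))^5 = [0, 5, 2, 14, 4, 10, 6, 7, 8, 9, 12, 11, 3, 13, 1] = (1 5 10 12 3 14)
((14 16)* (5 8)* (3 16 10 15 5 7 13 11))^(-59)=[0, 1, 2, 16, 4, 8, 6, 13, 7, 9, 15, 3, 12, 11, 10, 5, 14]=(3 16 14 10 15 5 8 7 13 11)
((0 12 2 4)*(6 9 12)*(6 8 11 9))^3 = (0 9 4 11 2 8 12) = [9, 1, 8, 3, 11, 5, 6, 7, 12, 4, 10, 2, 0]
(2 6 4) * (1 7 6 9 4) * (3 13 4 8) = (1 7 6)(2 9 8 3 13 4) = [0, 7, 9, 13, 2, 5, 1, 6, 3, 8, 10, 11, 12, 4]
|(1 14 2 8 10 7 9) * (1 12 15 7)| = |(1 14 2 8 10)(7 9 12 15)| = 20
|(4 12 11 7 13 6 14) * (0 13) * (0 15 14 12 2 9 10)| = |(0 13 6 12 11 7 15 14 4 2 9 10)| = 12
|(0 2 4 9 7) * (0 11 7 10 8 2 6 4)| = |(0 6 4 9 10 8 2)(7 11)| = 14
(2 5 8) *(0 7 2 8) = [7, 1, 5, 3, 4, 0, 6, 2, 8] = (8)(0 7 2 5)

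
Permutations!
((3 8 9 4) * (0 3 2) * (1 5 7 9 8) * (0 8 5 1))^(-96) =(9) =[0, 1, 2, 3, 4, 5, 6, 7, 8, 9]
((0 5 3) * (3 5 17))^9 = [0, 1, 2, 3, 4, 5, 6, 7, 8, 9, 10, 11, 12, 13, 14, 15, 16, 17] = (17)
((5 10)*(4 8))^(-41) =(4 8)(5 10) =[0, 1, 2, 3, 8, 10, 6, 7, 4, 9, 5]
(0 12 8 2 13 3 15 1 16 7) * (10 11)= (0 12 8 2 13 3 15 1 16 7)(10 11)= [12, 16, 13, 15, 4, 5, 6, 0, 2, 9, 11, 10, 8, 3, 14, 1, 7]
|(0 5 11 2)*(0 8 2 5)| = 2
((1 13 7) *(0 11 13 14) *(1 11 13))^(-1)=(0 14 1 11 7 13)=[14, 11, 2, 3, 4, 5, 6, 13, 8, 9, 10, 7, 12, 0, 1]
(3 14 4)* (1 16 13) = (1 16 13)(3 14 4) = [0, 16, 2, 14, 3, 5, 6, 7, 8, 9, 10, 11, 12, 1, 4, 15, 13]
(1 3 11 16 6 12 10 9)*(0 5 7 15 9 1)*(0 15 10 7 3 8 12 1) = (0 5 3 11 16 6 1 8 12 7 10)(9 15) = [5, 8, 2, 11, 4, 3, 1, 10, 12, 15, 0, 16, 7, 13, 14, 9, 6]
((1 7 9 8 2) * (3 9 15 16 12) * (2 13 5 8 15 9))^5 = (1 12 9 2 16 7 3 15)(5 13 8) = [0, 12, 16, 15, 4, 13, 6, 3, 5, 2, 10, 11, 9, 8, 14, 1, 7]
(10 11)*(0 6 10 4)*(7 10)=(0 6 7 10 11 4)=[6, 1, 2, 3, 0, 5, 7, 10, 8, 9, 11, 4]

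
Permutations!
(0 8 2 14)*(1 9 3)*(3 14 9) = (0 8 2 9 14)(1 3) = [8, 3, 9, 1, 4, 5, 6, 7, 2, 14, 10, 11, 12, 13, 0]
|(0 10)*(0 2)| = 3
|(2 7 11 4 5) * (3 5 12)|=|(2 7 11 4 12 3 5)|=7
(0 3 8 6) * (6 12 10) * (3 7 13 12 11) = (0 7 13 12 10 6)(3 8 11) = [7, 1, 2, 8, 4, 5, 0, 13, 11, 9, 6, 3, 10, 12]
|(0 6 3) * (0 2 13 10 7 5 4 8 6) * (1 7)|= 10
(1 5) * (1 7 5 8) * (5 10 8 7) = [0, 7, 2, 3, 4, 5, 6, 10, 1, 9, 8] = (1 7 10 8)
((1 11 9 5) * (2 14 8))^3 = (14)(1 5 9 11) = [0, 5, 2, 3, 4, 9, 6, 7, 8, 11, 10, 1, 12, 13, 14]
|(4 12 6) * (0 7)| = 6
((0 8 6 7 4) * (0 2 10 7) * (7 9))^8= (0 6 8)(2 7 10 4 9)= [6, 1, 7, 3, 9, 5, 8, 10, 0, 2, 4]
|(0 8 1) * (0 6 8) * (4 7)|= |(1 6 8)(4 7)|= 6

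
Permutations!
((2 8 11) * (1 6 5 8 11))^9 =(1 6 5 8)(2 11) =[0, 6, 11, 3, 4, 8, 5, 7, 1, 9, 10, 2]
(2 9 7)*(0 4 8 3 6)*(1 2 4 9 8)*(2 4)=(0 9 7 2 8 3 6)(1 4)=[9, 4, 8, 6, 1, 5, 0, 2, 3, 7]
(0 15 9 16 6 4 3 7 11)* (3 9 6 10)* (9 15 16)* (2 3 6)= (0 16 10 6 4 15 2 3 7 11)= [16, 1, 3, 7, 15, 5, 4, 11, 8, 9, 6, 0, 12, 13, 14, 2, 10]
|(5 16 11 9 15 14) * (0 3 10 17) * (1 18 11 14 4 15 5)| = |(0 3 10 17)(1 18 11 9 5 16 14)(4 15)| = 28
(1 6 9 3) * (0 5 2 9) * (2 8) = (0 5 8 2 9 3 1 6) = [5, 6, 9, 1, 4, 8, 0, 7, 2, 3]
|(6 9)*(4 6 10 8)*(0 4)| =|(0 4 6 9 10 8)| =6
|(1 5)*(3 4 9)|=6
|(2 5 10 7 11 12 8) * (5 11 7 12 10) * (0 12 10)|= 5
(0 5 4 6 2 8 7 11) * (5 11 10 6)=(0 11)(2 8 7 10 6)(4 5)=[11, 1, 8, 3, 5, 4, 2, 10, 7, 9, 6, 0]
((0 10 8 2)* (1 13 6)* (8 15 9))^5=(0 2 8 9 15 10)(1 6 13)=[2, 6, 8, 3, 4, 5, 13, 7, 9, 15, 0, 11, 12, 1, 14, 10]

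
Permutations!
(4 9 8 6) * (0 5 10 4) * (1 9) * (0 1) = (0 5 10 4)(1 9 8 6) = [5, 9, 2, 3, 0, 10, 1, 7, 6, 8, 4]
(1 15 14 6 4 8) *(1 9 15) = (4 8 9 15 14 6) = [0, 1, 2, 3, 8, 5, 4, 7, 9, 15, 10, 11, 12, 13, 6, 14]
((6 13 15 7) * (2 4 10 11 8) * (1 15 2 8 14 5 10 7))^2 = (15)(2 7 13 4 6)(5 11)(10 14) = [0, 1, 7, 3, 6, 11, 2, 13, 8, 9, 14, 5, 12, 4, 10, 15]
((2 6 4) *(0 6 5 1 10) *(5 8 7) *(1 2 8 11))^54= (0 7 1 4 2)(5 10 8 11 6)= [7, 4, 0, 3, 2, 10, 5, 1, 11, 9, 8, 6]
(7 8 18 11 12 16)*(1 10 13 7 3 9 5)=[0, 10, 2, 9, 4, 1, 6, 8, 18, 5, 13, 12, 16, 7, 14, 15, 3, 17, 11]=(1 10 13 7 8 18 11 12 16 3 9 5)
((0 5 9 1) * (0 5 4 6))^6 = (9) = [0, 1, 2, 3, 4, 5, 6, 7, 8, 9]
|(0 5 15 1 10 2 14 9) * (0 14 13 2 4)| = |(0 5 15 1 10 4)(2 13)(9 14)| = 6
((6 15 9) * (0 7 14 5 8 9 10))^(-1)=[10, 1, 2, 3, 4, 14, 9, 0, 5, 8, 15, 11, 12, 13, 7, 6]=(0 10 15 6 9 8 5 14 7)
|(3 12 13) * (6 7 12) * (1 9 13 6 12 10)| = |(1 9 13 3 12 6 7 10)| = 8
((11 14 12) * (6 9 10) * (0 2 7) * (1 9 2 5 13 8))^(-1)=(0 7 2 6 10 9 1 8 13 5)(11 12 14)=[7, 8, 6, 3, 4, 0, 10, 2, 13, 1, 9, 12, 14, 5, 11]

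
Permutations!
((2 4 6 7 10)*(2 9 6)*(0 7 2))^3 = (0 9 4 10 2 7 6) = [9, 1, 7, 3, 10, 5, 0, 6, 8, 4, 2]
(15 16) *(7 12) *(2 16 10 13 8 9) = (2 16 15 10 13 8 9)(7 12) = [0, 1, 16, 3, 4, 5, 6, 12, 9, 2, 13, 11, 7, 8, 14, 10, 15]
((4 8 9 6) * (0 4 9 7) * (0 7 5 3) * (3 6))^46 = [6, 1, 2, 5, 9, 0, 4, 7, 3, 8] = (0 6 4 9 8 3 5)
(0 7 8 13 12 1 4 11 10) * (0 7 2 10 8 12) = (0 2 10 7 12 1 4 11 8 13) = [2, 4, 10, 3, 11, 5, 6, 12, 13, 9, 7, 8, 1, 0]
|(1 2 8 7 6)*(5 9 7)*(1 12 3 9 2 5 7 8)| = 6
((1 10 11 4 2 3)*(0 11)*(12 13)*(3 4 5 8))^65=(0 5 3 10 11 8 1)(2 4)(12 13)=[5, 0, 4, 10, 2, 3, 6, 7, 1, 9, 11, 8, 13, 12]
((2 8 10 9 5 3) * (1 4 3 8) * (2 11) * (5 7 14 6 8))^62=(1 3 2 4 11)(6 10 7)(8 9 14)=[0, 3, 4, 2, 11, 5, 10, 6, 9, 14, 7, 1, 12, 13, 8]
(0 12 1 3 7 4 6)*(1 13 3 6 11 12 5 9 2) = [5, 6, 1, 7, 11, 9, 0, 4, 8, 2, 10, 12, 13, 3] = (0 5 9 2 1 6)(3 7 4 11 12 13)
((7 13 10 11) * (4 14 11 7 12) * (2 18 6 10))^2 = (2 6 7)(4 11)(10 13 18)(12 14) = [0, 1, 6, 3, 11, 5, 7, 2, 8, 9, 13, 4, 14, 18, 12, 15, 16, 17, 10]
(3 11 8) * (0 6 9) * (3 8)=(0 6 9)(3 11)=[6, 1, 2, 11, 4, 5, 9, 7, 8, 0, 10, 3]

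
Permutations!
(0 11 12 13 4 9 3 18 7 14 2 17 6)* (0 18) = (0 11 12 13 4 9 3)(2 17 6 18 7 14) = [11, 1, 17, 0, 9, 5, 18, 14, 8, 3, 10, 12, 13, 4, 2, 15, 16, 6, 7]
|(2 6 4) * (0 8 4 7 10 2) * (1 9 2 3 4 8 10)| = |(0 10 3 4)(1 9 2 6 7)| = 20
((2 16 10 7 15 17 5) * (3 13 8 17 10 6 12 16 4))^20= (2 5 17 8 13 3 4)(6 16 12)(7 10 15)= [0, 1, 5, 4, 2, 17, 16, 10, 13, 9, 15, 11, 6, 3, 14, 7, 12, 8]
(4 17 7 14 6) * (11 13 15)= (4 17 7 14 6)(11 13 15)= [0, 1, 2, 3, 17, 5, 4, 14, 8, 9, 10, 13, 12, 15, 6, 11, 16, 7]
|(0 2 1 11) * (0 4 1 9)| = |(0 2 9)(1 11 4)| = 3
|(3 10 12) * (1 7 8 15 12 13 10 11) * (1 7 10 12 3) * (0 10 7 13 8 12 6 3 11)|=|(0 10 8 15 11 13 6 3)(1 7 12)|=24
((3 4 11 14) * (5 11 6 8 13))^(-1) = (3 14 11 5 13 8 6 4) = [0, 1, 2, 14, 3, 13, 4, 7, 6, 9, 10, 5, 12, 8, 11]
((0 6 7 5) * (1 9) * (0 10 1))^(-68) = [7, 0, 2, 3, 4, 1, 5, 10, 8, 6, 9] = (0 7 10 9 6 5 1)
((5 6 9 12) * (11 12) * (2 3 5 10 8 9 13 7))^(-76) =(2 5 13)(3 6 7)(8 10 12 11 9) =[0, 1, 5, 6, 4, 13, 7, 3, 10, 8, 12, 9, 11, 2]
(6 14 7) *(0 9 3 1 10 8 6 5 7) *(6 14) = (0 9 3 1 10 8 14)(5 7) = [9, 10, 2, 1, 4, 7, 6, 5, 14, 3, 8, 11, 12, 13, 0]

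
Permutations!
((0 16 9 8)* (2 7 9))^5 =[8, 1, 16, 3, 4, 5, 6, 2, 9, 7, 10, 11, 12, 13, 14, 15, 0] =(0 8 9 7 2 16)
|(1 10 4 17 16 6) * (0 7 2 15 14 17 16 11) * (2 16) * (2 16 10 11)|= |(0 7 10 4 16 6 1 11)(2 15 14 17)|= 8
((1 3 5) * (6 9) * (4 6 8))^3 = [0, 1, 2, 3, 8, 5, 4, 7, 9, 6] = (4 8 9 6)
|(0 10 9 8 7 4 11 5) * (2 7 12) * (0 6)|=|(0 10 9 8 12 2 7 4 11 5 6)|=11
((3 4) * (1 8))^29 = (1 8)(3 4) = [0, 8, 2, 4, 3, 5, 6, 7, 1]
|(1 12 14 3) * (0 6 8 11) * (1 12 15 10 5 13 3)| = |(0 6 8 11)(1 15 10 5 13 3 12 14)| = 8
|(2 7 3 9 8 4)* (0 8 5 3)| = |(0 8 4 2 7)(3 9 5)| = 15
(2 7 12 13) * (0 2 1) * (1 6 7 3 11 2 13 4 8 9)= (0 13 6 7 12 4 8 9 1)(2 3 11)= [13, 0, 3, 11, 8, 5, 7, 12, 9, 1, 10, 2, 4, 6]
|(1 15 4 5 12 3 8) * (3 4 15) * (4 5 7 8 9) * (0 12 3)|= 9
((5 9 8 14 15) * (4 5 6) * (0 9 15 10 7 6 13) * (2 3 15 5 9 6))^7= (0 7 4 3 8 13 10 6 2 9 15 14)= [7, 1, 9, 8, 3, 5, 2, 4, 13, 15, 6, 11, 12, 10, 0, 14]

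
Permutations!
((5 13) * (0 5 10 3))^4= (0 3 10 13 5)= [3, 1, 2, 10, 4, 0, 6, 7, 8, 9, 13, 11, 12, 5]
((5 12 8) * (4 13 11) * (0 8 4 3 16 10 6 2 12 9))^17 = (0 8 5 9)(2 6 10 16 3 11 13 4 12) = [8, 1, 6, 11, 12, 9, 10, 7, 5, 0, 16, 13, 2, 4, 14, 15, 3]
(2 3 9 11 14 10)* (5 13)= (2 3 9 11 14 10)(5 13)= [0, 1, 3, 9, 4, 13, 6, 7, 8, 11, 2, 14, 12, 5, 10]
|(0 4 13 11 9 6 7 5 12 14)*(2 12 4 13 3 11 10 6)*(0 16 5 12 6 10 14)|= 13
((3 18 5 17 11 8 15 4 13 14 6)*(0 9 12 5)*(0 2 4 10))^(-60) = (0 5 8)(2 14 18 13 3 4 6)(9 17 15)(10 12 11) = [5, 1, 14, 4, 6, 8, 2, 7, 0, 17, 12, 10, 11, 3, 18, 9, 16, 15, 13]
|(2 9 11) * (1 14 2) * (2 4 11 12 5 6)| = 20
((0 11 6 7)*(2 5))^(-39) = (0 11 6 7)(2 5) = [11, 1, 5, 3, 4, 2, 7, 0, 8, 9, 10, 6]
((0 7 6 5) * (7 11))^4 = (0 5 6 7 11) = [5, 1, 2, 3, 4, 6, 7, 11, 8, 9, 10, 0]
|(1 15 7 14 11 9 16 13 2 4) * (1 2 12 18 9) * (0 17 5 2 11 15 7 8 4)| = 140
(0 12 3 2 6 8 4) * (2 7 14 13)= (0 12 3 7 14 13 2 6 8 4)= [12, 1, 6, 7, 0, 5, 8, 14, 4, 9, 10, 11, 3, 2, 13]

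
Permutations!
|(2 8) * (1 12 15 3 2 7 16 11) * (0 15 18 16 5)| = 35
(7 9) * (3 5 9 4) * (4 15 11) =(3 5 9 7 15 11 4) =[0, 1, 2, 5, 3, 9, 6, 15, 8, 7, 10, 4, 12, 13, 14, 11]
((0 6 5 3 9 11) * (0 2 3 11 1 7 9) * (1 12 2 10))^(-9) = (0 5 10 7 12 3 6 11 1 9 2) = [5, 9, 0, 6, 4, 10, 11, 12, 8, 2, 7, 1, 3]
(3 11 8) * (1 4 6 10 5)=(1 4 6 10 5)(3 11 8)=[0, 4, 2, 11, 6, 1, 10, 7, 3, 9, 5, 8]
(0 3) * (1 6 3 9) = (0 9 1 6 3) = [9, 6, 2, 0, 4, 5, 3, 7, 8, 1]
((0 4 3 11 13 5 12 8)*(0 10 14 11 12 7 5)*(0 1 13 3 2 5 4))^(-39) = (1 13)(2 5 7 4)(3 10)(8 11)(12 14) = [0, 13, 5, 10, 2, 7, 6, 4, 11, 9, 3, 8, 14, 1, 12]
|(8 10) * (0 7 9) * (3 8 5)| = 12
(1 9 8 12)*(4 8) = (1 9 4 8 12) = [0, 9, 2, 3, 8, 5, 6, 7, 12, 4, 10, 11, 1]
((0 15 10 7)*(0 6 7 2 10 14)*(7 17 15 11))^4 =(0 17 11 15 7 14 6) =[17, 1, 2, 3, 4, 5, 0, 14, 8, 9, 10, 15, 12, 13, 6, 7, 16, 11]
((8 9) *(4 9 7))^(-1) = [0, 1, 2, 3, 7, 5, 6, 8, 9, 4] = (4 7 8 9)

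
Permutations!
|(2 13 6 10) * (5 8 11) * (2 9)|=|(2 13 6 10 9)(5 8 11)|=15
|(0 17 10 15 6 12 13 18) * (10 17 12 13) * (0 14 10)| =6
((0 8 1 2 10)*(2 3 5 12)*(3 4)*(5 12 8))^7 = (0 2 3 1 5 10 12 4 8) = [2, 5, 3, 1, 8, 10, 6, 7, 0, 9, 12, 11, 4]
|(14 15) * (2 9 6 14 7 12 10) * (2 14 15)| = |(2 9 6 15 7 12 10 14)| = 8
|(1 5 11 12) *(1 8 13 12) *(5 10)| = 12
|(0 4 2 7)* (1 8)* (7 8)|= 6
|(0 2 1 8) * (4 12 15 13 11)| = 20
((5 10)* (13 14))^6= (14)= [0, 1, 2, 3, 4, 5, 6, 7, 8, 9, 10, 11, 12, 13, 14]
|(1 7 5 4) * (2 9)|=|(1 7 5 4)(2 9)|=4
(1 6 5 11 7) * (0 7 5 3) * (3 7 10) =[10, 6, 2, 0, 4, 11, 7, 1, 8, 9, 3, 5] =(0 10 3)(1 6 7)(5 11)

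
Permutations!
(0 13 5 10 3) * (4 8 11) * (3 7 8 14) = (0 13 5 10 7 8 11 4 14 3) = [13, 1, 2, 0, 14, 10, 6, 8, 11, 9, 7, 4, 12, 5, 3]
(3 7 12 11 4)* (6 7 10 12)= (3 10 12 11 4)(6 7)= [0, 1, 2, 10, 3, 5, 7, 6, 8, 9, 12, 4, 11]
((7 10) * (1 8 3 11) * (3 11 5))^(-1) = (1 11 8)(3 5)(7 10) = [0, 11, 2, 5, 4, 3, 6, 10, 1, 9, 7, 8]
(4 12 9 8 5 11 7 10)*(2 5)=[0, 1, 5, 3, 12, 11, 6, 10, 2, 8, 4, 7, 9]=(2 5 11 7 10 4 12 9 8)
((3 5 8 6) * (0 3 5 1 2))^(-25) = [2, 3, 1, 0, 4, 6, 8, 7, 5] = (0 2 1 3)(5 6 8)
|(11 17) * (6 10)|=2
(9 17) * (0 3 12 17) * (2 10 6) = [3, 1, 10, 12, 4, 5, 2, 7, 8, 0, 6, 11, 17, 13, 14, 15, 16, 9] = (0 3 12 17 9)(2 10 6)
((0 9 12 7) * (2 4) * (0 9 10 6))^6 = (12) = [0, 1, 2, 3, 4, 5, 6, 7, 8, 9, 10, 11, 12]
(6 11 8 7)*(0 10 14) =(0 10 14)(6 11 8 7) =[10, 1, 2, 3, 4, 5, 11, 6, 7, 9, 14, 8, 12, 13, 0]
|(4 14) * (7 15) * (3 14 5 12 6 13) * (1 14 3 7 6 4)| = 12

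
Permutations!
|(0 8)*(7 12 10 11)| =|(0 8)(7 12 10 11)| =4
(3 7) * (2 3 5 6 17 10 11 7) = (2 3)(5 6 17 10 11 7) = [0, 1, 3, 2, 4, 6, 17, 5, 8, 9, 11, 7, 12, 13, 14, 15, 16, 10]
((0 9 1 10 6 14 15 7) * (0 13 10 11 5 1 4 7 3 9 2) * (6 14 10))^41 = [2, 5, 0, 6, 14, 11, 9, 15, 8, 10, 4, 1, 12, 3, 7, 13] = (0 2)(1 5 11)(3 6 9 10 4 14 7 15 13)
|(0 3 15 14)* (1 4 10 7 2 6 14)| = 10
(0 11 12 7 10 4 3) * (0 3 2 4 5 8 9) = (0 11 12 7 10 5 8 9)(2 4) = [11, 1, 4, 3, 2, 8, 6, 10, 9, 0, 5, 12, 7]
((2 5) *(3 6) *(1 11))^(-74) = (11) = [0, 1, 2, 3, 4, 5, 6, 7, 8, 9, 10, 11]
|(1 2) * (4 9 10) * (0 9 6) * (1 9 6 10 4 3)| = 6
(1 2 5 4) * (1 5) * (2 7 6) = (1 7 6 2)(4 5) = [0, 7, 1, 3, 5, 4, 2, 6]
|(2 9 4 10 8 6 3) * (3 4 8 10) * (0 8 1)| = 8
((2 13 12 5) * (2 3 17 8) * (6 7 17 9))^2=(2 12 3 6 17)(5 9 7 8 13)=[0, 1, 12, 6, 4, 9, 17, 8, 13, 7, 10, 11, 3, 5, 14, 15, 16, 2]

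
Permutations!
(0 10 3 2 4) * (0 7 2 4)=(0 10 3 4 7 2)=[10, 1, 0, 4, 7, 5, 6, 2, 8, 9, 3]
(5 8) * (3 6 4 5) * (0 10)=[10, 1, 2, 6, 5, 8, 4, 7, 3, 9, 0]=(0 10)(3 6 4 5 8)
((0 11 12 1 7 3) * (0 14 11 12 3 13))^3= [7, 0, 2, 3, 4, 5, 6, 12, 8, 9, 10, 11, 13, 1, 14]= (14)(0 7 12 13 1)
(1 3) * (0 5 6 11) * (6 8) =(0 5 8 6 11)(1 3) =[5, 3, 2, 1, 4, 8, 11, 7, 6, 9, 10, 0]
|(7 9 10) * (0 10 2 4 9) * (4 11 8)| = |(0 10 7)(2 11 8 4 9)| = 15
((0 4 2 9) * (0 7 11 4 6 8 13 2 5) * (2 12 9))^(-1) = (0 5 4 11 7 9 12 13 8 6) = [5, 1, 2, 3, 11, 4, 0, 9, 6, 12, 10, 7, 13, 8]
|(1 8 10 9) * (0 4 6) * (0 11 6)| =4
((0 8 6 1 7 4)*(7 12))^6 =(0 4 7 12 1 6 8) =[4, 6, 2, 3, 7, 5, 8, 12, 0, 9, 10, 11, 1]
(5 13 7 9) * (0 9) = (0 9 5 13 7) = [9, 1, 2, 3, 4, 13, 6, 0, 8, 5, 10, 11, 12, 7]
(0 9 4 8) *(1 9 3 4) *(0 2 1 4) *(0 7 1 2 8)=[3, 9, 2, 7, 0, 5, 6, 1, 8, 4]=(0 3 7 1 9 4)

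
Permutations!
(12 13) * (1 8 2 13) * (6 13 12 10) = (1 8 2 12)(6 13 10) = [0, 8, 12, 3, 4, 5, 13, 7, 2, 9, 6, 11, 1, 10]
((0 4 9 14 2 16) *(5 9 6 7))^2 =(0 6 5 14 16 4 7 9 2) =[6, 1, 0, 3, 7, 14, 5, 9, 8, 2, 10, 11, 12, 13, 16, 15, 4]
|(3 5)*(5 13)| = |(3 13 5)| = 3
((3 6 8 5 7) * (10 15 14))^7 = [0, 1, 2, 8, 4, 3, 5, 6, 7, 9, 15, 11, 12, 13, 10, 14] = (3 8 7 6 5)(10 15 14)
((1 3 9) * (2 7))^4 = (1 3 9) = [0, 3, 2, 9, 4, 5, 6, 7, 8, 1]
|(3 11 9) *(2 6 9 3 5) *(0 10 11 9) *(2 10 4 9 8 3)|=8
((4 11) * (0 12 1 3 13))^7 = (0 1 13 12 3)(4 11) = [1, 13, 2, 0, 11, 5, 6, 7, 8, 9, 10, 4, 3, 12]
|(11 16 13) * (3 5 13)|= 5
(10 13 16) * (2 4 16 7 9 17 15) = (2 4 16 10 13 7 9 17 15) = [0, 1, 4, 3, 16, 5, 6, 9, 8, 17, 13, 11, 12, 7, 14, 2, 10, 15]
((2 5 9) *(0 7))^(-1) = (0 7)(2 9 5) = [7, 1, 9, 3, 4, 2, 6, 0, 8, 5]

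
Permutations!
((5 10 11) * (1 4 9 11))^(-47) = (1 4 9 11 5 10) = [0, 4, 2, 3, 9, 10, 6, 7, 8, 11, 1, 5]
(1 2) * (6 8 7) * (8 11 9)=(1 2)(6 11 9 8 7)=[0, 2, 1, 3, 4, 5, 11, 6, 7, 8, 10, 9]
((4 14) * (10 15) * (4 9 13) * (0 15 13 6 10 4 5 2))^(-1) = (0 2 5 13 10 6 9 14 4 15) = [2, 1, 5, 3, 15, 13, 9, 7, 8, 14, 6, 11, 12, 10, 4, 0]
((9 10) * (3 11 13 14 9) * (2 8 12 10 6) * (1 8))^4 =(1 3 9 8 11 6 12 13 2 10 14) =[0, 3, 10, 9, 4, 5, 12, 7, 11, 8, 14, 6, 13, 2, 1]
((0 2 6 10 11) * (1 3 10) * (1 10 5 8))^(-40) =[0, 1, 2, 3, 4, 5, 6, 7, 8, 9, 10, 11] =(11)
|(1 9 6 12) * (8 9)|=5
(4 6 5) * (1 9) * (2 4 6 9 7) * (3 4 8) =(1 7 2 8 3 4 9)(5 6) =[0, 7, 8, 4, 9, 6, 5, 2, 3, 1]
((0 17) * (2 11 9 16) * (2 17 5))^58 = [2, 1, 9, 3, 4, 11, 6, 7, 8, 17, 10, 16, 12, 13, 14, 15, 0, 5] = (0 2 9 17 5 11 16)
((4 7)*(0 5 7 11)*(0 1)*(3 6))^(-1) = (0 1 11 4 7 5)(3 6) = [1, 11, 2, 6, 7, 0, 3, 5, 8, 9, 10, 4]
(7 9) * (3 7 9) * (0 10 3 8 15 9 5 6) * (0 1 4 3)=(0 10)(1 4 3 7 8 15 9 5 6)=[10, 4, 2, 7, 3, 6, 1, 8, 15, 5, 0, 11, 12, 13, 14, 9]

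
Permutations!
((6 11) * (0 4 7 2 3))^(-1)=[3, 1, 7, 2, 0, 5, 11, 4, 8, 9, 10, 6]=(0 3 2 7 4)(6 11)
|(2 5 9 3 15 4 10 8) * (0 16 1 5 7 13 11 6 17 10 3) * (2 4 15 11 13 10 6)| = 70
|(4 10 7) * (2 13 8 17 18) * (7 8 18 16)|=6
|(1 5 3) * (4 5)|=|(1 4 5 3)|=4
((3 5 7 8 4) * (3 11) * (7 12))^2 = [0, 1, 2, 12, 3, 7, 6, 4, 11, 9, 10, 5, 8] = (3 12 8 11 5 7 4)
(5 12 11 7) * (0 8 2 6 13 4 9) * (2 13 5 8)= (0 2 6 5 12 11 7 8 13 4 9)= [2, 1, 6, 3, 9, 12, 5, 8, 13, 0, 10, 7, 11, 4]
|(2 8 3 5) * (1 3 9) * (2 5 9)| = 6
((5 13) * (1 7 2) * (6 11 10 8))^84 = [0, 1, 2, 3, 4, 5, 6, 7, 8, 9, 10, 11, 12, 13] = (13)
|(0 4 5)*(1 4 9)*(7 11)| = |(0 9 1 4 5)(7 11)| = 10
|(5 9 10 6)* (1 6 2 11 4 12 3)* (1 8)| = 11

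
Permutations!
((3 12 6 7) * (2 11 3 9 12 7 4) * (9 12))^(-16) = (2 6 7 11 4 12 3) = [0, 1, 6, 2, 12, 5, 7, 11, 8, 9, 10, 4, 3]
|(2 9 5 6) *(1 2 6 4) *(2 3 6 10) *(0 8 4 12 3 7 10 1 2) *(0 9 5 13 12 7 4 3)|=13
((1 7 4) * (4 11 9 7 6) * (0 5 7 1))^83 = [11, 0, 2, 3, 7, 9, 5, 1, 8, 4, 10, 6] = (0 11 6 5 9 4 7 1)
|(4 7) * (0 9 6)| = |(0 9 6)(4 7)| = 6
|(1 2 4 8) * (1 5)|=|(1 2 4 8 5)|=5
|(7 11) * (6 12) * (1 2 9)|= |(1 2 9)(6 12)(7 11)|= 6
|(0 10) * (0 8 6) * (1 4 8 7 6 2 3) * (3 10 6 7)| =6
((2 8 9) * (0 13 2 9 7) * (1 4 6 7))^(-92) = [1, 0, 6, 3, 13, 5, 2, 8, 7, 9, 10, 11, 12, 4] = (0 1)(2 6)(4 13)(7 8)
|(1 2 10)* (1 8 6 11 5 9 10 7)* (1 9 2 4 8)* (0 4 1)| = 10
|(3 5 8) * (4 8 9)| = |(3 5 9 4 8)| = 5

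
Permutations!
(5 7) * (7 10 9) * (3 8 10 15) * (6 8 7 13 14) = (3 7 5 15)(6 8 10 9 13 14) = [0, 1, 2, 7, 4, 15, 8, 5, 10, 13, 9, 11, 12, 14, 6, 3]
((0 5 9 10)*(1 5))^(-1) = (0 10 9 5 1) = [10, 0, 2, 3, 4, 1, 6, 7, 8, 5, 9]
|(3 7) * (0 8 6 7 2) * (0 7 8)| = |(2 7 3)(6 8)| = 6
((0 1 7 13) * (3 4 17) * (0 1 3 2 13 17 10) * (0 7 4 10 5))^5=(0 2)(1 10)(3 13)(4 7)(5 17)=[2, 10, 0, 13, 7, 17, 6, 4, 8, 9, 1, 11, 12, 3, 14, 15, 16, 5]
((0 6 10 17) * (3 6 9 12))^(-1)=(0 17 10 6 3 12 9)=[17, 1, 2, 12, 4, 5, 3, 7, 8, 0, 6, 11, 9, 13, 14, 15, 16, 10]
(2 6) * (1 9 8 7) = (1 9 8 7)(2 6) = [0, 9, 6, 3, 4, 5, 2, 1, 7, 8]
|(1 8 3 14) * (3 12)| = |(1 8 12 3 14)| = 5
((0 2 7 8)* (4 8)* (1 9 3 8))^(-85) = (0 4 3 2 1 8 7 9) = [4, 8, 1, 2, 3, 5, 6, 9, 7, 0]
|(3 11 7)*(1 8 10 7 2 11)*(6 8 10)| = 4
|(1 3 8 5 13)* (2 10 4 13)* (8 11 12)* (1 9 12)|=24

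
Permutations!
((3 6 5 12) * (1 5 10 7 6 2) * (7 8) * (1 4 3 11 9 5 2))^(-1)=(1 3 4 2)(5 9 11 12)(6 7 8 10)=[0, 3, 1, 4, 2, 9, 7, 8, 10, 11, 6, 12, 5]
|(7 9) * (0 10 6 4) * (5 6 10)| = |(10)(0 5 6 4)(7 9)| = 4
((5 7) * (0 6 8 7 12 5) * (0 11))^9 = (0 11 7 8 6)(5 12) = [11, 1, 2, 3, 4, 12, 0, 8, 6, 9, 10, 7, 5]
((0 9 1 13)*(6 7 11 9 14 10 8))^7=[9, 7, 2, 3, 4, 5, 14, 10, 0, 6, 13, 8, 12, 11, 1]=(0 9 6 14 1 7 10 13 11 8)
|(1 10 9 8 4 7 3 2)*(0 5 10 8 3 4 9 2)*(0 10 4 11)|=30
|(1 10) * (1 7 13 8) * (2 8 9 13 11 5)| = 14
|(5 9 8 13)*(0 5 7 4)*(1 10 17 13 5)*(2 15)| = 42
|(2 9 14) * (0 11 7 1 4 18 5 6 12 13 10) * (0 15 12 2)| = 44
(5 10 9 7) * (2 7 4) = (2 7 5 10 9 4) = [0, 1, 7, 3, 2, 10, 6, 5, 8, 4, 9]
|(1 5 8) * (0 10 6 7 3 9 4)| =|(0 10 6 7 3 9 4)(1 5 8)| =21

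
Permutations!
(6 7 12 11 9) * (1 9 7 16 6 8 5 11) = (1 9 8 5 11 7 12)(6 16) = [0, 9, 2, 3, 4, 11, 16, 12, 5, 8, 10, 7, 1, 13, 14, 15, 6]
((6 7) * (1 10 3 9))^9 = (1 10 3 9)(6 7) = [0, 10, 2, 9, 4, 5, 7, 6, 8, 1, 3]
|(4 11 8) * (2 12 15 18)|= |(2 12 15 18)(4 11 8)|= 12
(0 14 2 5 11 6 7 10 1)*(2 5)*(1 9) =[14, 0, 2, 3, 4, 11, 7, 10, 8, 1, 9, 6, 12, 13, 5] =(0 14 5 11 6 7 10 9 1)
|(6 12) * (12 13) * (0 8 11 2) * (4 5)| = 12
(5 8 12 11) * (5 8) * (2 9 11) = (2 9 11 8 12) = [0, 1, 9, 3, 4, 5, 6, 7, 12, 11, 10, 8, 2]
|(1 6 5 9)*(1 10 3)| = |(1 6 5 9 10 3)| = 6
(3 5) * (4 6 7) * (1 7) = [0, 7, 2, 5, 6, 3, 1, 4] = (1 7 4 6)(3 5)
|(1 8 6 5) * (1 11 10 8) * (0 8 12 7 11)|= 4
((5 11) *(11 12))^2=(5 11 12)=[0, 1, 2, 3, 4, 11, 6, 7, 8, 9, 10, 12, 5]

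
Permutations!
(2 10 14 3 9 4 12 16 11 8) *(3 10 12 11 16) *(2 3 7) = (16)(2 12 7)(3 9 4 11 8)(10 14) = [0, 1, 12, 9, 11, 5, 6, 2, 3, 4, 14, 8, 7, 13, 10, 15, 16]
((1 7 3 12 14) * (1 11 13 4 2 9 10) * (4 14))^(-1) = (1 10 9 2 4 12 3 7)(11 14 13) = [0, 10, 4, 7, 12, 5, 6, 1, 8, 2, 9, 14, 3, 11, 13]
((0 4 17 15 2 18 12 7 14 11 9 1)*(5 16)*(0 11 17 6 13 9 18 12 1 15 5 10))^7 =(0 12)(1 11 18)(2 10)(4 7)(5 9)(6 14)(13 17)(15 16) =[12, 11, 10, 3, 7, 9, 14, 4, 8, 5, 2, 18, 0, 17, 6, 16, 15, 13, 1]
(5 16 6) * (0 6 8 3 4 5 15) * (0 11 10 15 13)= (0 6 13)(3 4 5 16 8)(10 15 11)= [6, 1, 2, 4, 5, 16, 13, 7, 3, 9, 15, 10, 12, 0, 14, 11, 8]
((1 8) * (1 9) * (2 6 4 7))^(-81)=(9)(2 7 4 6)=[0, 1, 7, 3, 6, 5, 2, 4, 8, 9]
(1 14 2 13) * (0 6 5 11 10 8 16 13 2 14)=(0 6 5 11 10 8 16 13 1)=[6, 0, 2, 3, 4, 11, 5, 7, 16, 9, 8, 10, 12, 1, 14, 15, 13]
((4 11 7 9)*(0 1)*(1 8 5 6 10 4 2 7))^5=(0 4 5 1 10 8 11 6)(2 9 7)=[4, 10, 9, 3, 5, 1, 0, 2, 11, 7, 8, 6]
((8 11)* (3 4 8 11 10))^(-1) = (11)(3 10 8 4) = [0, 1, 2, 10, 3, 5, 6, 7, 4, 9, 8, 11]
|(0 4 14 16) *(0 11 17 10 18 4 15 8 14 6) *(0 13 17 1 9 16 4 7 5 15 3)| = 44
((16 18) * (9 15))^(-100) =(18) =[0, 1, 2, 3, 4, 5, 6, 7, 8, 9, 10, 11, 12, 13, 14, 15, 16, 17, 18]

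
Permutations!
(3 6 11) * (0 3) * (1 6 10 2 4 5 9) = (0 3 10 2 4 5 9 1 6 11) = [3, 6, 4, 10, 5, 9, 11, 7, 8, 1, 2, 0]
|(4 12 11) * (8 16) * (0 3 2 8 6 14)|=21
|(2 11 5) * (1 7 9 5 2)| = |(1 7 9 5)(2 11)| = 4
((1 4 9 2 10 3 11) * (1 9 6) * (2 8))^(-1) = (1 6 4)(2 8 9 11 3 10) = [0, 6, 8, 10, 1, 5, 4, 7, 9, 11, 2, 3]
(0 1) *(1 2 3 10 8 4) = (0 2 3 10 8 4 1) = [2, 0, 3, 10, 1, 5, 6, 7, 4, 9, 8]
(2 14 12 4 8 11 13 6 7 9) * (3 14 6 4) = (2 6 7 9)(3 14 12)(4 8 11 13) = [0, 1, 6, 14, 8, 5, 7, 9, 11, 2, 10, 13, 3, 4, 12]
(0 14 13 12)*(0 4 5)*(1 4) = (0 14 13 12 1 4 5) = [14, 4, 2, 3, 5, 0, 6, 7, 8, 9, 10, 11, 1, 12, 13]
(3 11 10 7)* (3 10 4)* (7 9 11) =(3 7 10 9 11 4) =[0, 1, 2, 7, 3, 5, 6, 10, 8, 11, 9, 4]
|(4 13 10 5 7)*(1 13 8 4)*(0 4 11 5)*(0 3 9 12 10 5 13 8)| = |(0 4)(1 8 11 13 5 7)(3 9 12 10)| = 12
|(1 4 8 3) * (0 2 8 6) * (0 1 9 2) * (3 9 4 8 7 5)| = 9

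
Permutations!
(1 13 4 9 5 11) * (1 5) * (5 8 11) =(1 13 4 9)(8 11) =[0, 13, 2, 3, 9, 5, 6, 7, 11, 1, 10, 8, 12, 4]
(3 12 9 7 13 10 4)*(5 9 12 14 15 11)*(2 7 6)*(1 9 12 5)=(1 9 6 2 7 13 10 4 3 14 15 11)(5 12)=[0, 9, 7, 14, 3, 12, 2, 13, 8, 6, 4, 1, 5, 10, 15, 11]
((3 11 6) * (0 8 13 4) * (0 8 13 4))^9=[13, 1, 2, 3, 8, 5, 6, 7, 4, 9, 10, 11, 12, 0]=(0 13)(4 8)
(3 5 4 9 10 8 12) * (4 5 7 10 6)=(3 7 10 8 12)(4 9 6)=[0, 1, 2, 7, 9, 5, 4, 10, 12, 6, 8, 11, 3]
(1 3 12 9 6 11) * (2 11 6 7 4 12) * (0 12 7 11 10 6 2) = [12, 3, 10, 0, 7, 5, 2, 4, 8, 11, 6, 1, 9] = (0 12 9 11 1 3)(2 10 6)(4 7)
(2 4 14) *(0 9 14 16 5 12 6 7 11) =(0 9 14 2 4 16 5 12 6 7 11) =[9, 1, 4, 3, 16, 12, 7, 11, 8, 14, 10, 0, 6, 13, 2, 15, 5]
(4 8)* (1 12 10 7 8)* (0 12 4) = (0 12 10 7 8)(1 4) = [12, 4, 2, 3, 1, 5, 6, 8, 0, 9, 7, 11, 10]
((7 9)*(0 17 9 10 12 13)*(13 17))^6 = (7 10 12 17 9) = [0, 1, 2, 3, 4, 5, 6, 10, 8, 7, 12, 11, 17, 13, 14, 15, 16, 9]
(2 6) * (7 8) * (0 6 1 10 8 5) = (0 6 2 1 10 8 7 5) = [6, 10, 1, 3, 4, 0, 2, 5, 7, 9, 8]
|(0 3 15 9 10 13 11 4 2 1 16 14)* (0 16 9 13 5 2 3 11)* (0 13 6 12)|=|(0 11 4 3 15 6 12)(1 9 10 5 2)(14 16)|=70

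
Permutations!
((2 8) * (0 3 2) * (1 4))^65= (0 3 2 8)(1 4)= [3, 4, 8, 2, 1, 5, 6, 7, 0]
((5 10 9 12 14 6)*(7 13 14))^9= (5 10 9 12 7 13 14 6)= [0, 1, 2, 3, 4, 10, 5, 13, 8, 12, 9, 11, 7, 14, 6]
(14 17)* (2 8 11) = (2 8 11)(14 17) = [0, 1, 8, 3, 4, 5, 6, 7, 11, 9, 10, 2, 12, 13, 17, 15, 16, 14]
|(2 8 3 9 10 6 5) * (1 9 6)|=|(1 9 10)(2 8 3 6 5)|=15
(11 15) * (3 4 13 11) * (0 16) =(0 16)(3 4 13 11 15) =[16, 1, 2, 4, 13, 5, 6, 7, 8, 9, 10, 15, 12, 11, 14, 3, 0]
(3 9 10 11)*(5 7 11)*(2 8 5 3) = [0, 1, 8, 9, 4, 7, 6, 11, 5, 10, 3, 2] = (2 8 5 7 11)(3 9 10)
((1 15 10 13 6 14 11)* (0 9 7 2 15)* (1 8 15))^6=[9, 0, 1, 3, 4, 5, 13, 2, 11, 7, 15, 14, 12, 10, 6, 8]=(0 9 7 2 1)(6 13 10 15 8 11 14)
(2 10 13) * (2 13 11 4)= (13)(2 10 11 4)= [0, 1, 10, 3, 2, 5, 6, 7, 8, 9, 11, 4, 12, 13]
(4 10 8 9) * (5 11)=[0, 1, 2, 3, 10, 11, 6, 7, 9, 4, 8, 5]=(4 10 8 9)(5 11)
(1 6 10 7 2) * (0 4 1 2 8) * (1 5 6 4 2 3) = [2, 4, 3, 1, 5, 6, 10, 8, 0, 9, 7] = (0 2 3 1 4 5 6 10 7 8)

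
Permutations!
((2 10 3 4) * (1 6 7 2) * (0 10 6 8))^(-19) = [8, 4, 7, 10, 3, 5, 2, 6, 1, 9, 0] = (0 8 1 4 3 10)(2 7 6)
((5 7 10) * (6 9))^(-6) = (10) = [0, 1, 2, 3, 4, 5, 6, 7, 8, 9, 10]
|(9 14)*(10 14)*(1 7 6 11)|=|(1 7 6 11)(9 10 14)|=12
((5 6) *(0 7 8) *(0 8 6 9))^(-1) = (0 9 5 6 7) = [9, 1, 2, 3, 4, 6, 7, 0, 8, 5]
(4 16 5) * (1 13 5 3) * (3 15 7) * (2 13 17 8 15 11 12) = [0, 17, 13, 1, 16, 4, 6, 3, 15, 9, 10, 12, 2, 5, 14, 7, 11, 8] = (1 17 8 15 7 3)(2 13 5 4 16 11 12)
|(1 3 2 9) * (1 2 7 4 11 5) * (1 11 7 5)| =4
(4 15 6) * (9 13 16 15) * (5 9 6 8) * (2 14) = [0, 1, 14, 3, 6, 9, 4, 7, 5, 13, 10, 11, 12, 16, 2, 8, 15] = (2 14)(4 6)(5 9 13 16 15 8)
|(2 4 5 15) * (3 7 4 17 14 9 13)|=|(2 17 14 9 13 3 7 4 5 15)|=10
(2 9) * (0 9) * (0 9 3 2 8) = (0 3 2 9 8) = [3, 1, 9, 2, 4, 5, 6, 7, 0, 8]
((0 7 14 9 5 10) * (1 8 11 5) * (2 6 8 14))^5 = (0 11 2 10 8 7 5 6)(1 9 14) = [11, 9, 10, 3, 4, 6, 0, 5, 7, 14, 8, 2, 12, 13, 1]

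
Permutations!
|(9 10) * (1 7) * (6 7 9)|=5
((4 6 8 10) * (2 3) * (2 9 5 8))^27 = (2 5 4 3 8 6 9 10) = [0, 1, 5, 8, 3, 4, 9, 7, 6, 10, 2]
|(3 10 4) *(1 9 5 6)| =12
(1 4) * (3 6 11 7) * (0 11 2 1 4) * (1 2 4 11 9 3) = (0 9 3 6 4 11 7 1) = [9, 0, 2, 6, 11, 5, 4, 1, 8, 3, 10, 7]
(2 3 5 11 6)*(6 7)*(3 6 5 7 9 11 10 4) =(2 6)(3 7 5 10 4)(9 11) =[0, 1, 6, 7, 3, 10, 2, 5, 8, 11, 4, 9]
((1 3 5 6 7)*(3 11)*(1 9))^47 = (1 7 5 11 9 6 3) = [0, 7, 2, 1, 4, 11, 3, 5, 8, 6, 10, 9]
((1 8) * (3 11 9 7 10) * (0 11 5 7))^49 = (0 11 9)(1 8)(3 5 7 10) = [11, 8, 2, 5, 4, 7, 6, 10, 1, 0, 3, 9]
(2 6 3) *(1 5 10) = [0, 5, 6, 2, 4, 10, 3, 7, 8, 9, 1] = (1 5 10)(2 6 3)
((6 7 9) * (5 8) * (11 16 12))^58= (6 7 9)(11 16 12)= [0, 1, 2, 3, 4, 5, 7, 9, 8, 6, 10, 16, 11, 13, 14, 15, 12]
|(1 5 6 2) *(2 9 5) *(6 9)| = |(1 2)(5 9)| = 2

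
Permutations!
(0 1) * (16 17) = (0 1)(16 17) = [1, 0, 2, 3, 4, 5, 6, 7, 8, 9, 10, 11, 12, 13, 14, 15, 17, 16]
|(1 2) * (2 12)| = 3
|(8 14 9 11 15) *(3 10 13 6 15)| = |(3 10 13 6 15 8 14 9 11)| = 9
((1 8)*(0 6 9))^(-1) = (0 9 6)(1 8) = [9, 8, 2, 3, 4, 5, 0, 7, 1, 6]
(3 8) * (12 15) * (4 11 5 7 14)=[0, 1, 2, 8, 11, 7, 6, 14, 3, 9, 10, 5, 15, 13, 4, 12]=(3 8)(4 11 5 7 14)(12 15)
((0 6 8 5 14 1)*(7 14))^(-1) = (0 1 14 7 5 8 6) = [1, 14, 2, 3, 4, 8, 0, 5, 6, 9, 10, 11, 12, 13, 7]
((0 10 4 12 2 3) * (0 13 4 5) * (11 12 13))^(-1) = (0 5 10)(2 12 11 3)(4 13) = [5, 1, 12, 2, 13, 10, 6, 7, 8, 9, 0, 3, 11, 4]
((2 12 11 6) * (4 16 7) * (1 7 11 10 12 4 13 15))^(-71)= (1 7 13 15)(2 6 11 16 4)(10 12)= [0, 7, 6, 3, 2, 5, 11, 13, 8, 9, 12, 16, 10, 15, 14, 1, 4]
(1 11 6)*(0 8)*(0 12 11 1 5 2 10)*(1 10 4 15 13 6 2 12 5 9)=[8, 10, 4, 3, 15, 12, 9, 7, 5, 1, 0, 2, 11, 6, 14, 13]=(0 8 5 12 11 2 4 15 13 6 9 1 10)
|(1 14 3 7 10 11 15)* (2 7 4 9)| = |(1 14 3 4 9 2 7 10 11 15)| = 10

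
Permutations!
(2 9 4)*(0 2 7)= (0 2 9 4 7)= [2, 1, 9, 3, 7, 5, 6, 0, 8, 4]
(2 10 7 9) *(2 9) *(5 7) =(2 10 5 7) =[0, 1, 10, 3, 4, 7, 6, 2, 8, 9, 5]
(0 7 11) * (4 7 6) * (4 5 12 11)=[6, 1, 2, 3, 7, 12, 5, 4, 8, 9, 10, 0, 11]=(0 6 5 12 11)(4 7)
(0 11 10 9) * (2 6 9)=(0 11 10 2 6 9)=[11, 1, 6, 3, 4, 5, 9, 7, 8, 0, 2, 10]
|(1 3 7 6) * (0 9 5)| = |(0 9 5)(1 3 7 6)| = 12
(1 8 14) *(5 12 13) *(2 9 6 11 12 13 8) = (1 2 9 6 11 12 8 14)(5 13) = [0, 2, 9, 3, 4, 13, 11, 7, 14, 6, 10, 12, 8, 5, 1]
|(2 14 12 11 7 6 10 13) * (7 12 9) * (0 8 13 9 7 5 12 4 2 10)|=13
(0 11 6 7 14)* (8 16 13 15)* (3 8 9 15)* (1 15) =(0 11 6 7 14)(1 15 9)(3 8 16 13) =[11, 15, 2, 8, 4, 5, 7, 14, 16, 1, 10, 6, 12, 3, 0, 9, 13]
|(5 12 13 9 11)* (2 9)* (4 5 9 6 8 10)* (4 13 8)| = |(2 6 4 5 12 8 10 13)(9 11)| = 8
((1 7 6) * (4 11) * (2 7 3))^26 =(11)(1 3 2 7 6) =[0, 3, 7, 2, 4, 5, 1, 6, 8, 9, 10, 11]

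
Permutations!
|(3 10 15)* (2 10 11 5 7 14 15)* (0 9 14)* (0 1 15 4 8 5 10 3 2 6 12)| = |(0 9 14 4 8 5 7 1 15 2 3 11 10 6 12)| = 15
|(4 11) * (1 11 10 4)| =|(1 11)(4 10)| =2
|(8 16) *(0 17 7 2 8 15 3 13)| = |(0 17 7 2 8 16 15 3 13)| = 9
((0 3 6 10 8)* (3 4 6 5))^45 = (10)(3 5) = [0, 1, 2, 5, 4, 3, 6, 7, 8, 9, 10]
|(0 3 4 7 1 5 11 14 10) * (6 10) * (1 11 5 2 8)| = |(0 3 4 7 11 14 6 10)(1 2 8)| = 24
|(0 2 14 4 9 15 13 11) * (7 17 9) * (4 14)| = 9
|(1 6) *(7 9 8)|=6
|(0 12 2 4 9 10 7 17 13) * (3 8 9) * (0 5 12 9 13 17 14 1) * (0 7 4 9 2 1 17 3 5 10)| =|(0 2 9)(1 7 14 17 3 8 13 10 4 5 12)| =33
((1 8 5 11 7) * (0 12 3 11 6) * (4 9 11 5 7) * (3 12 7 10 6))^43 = (12)(0 7 1 8 10 6)(3 5)(4 9 11) = [7, 8, 2, 5, 9, 3, 0, 1, 10, 11, 6, 4, 12]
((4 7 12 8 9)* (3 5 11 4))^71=(3 9 8 12 7 4 11 5)=[0, 1, 2, 9, 11, 3, 6, 4, 12, 8, 10, 5, 7]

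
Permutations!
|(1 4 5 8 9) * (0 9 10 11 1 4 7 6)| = 10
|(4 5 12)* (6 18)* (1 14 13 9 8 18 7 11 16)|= |(1 14 13 9 8 18 6 7 11 16)(4 5 12)|= 30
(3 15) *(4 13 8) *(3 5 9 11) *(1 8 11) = (1 8 4 13 11 3 15 5 9) = [0, 8, 2, 15, 13, 9, 6, 7, 4, 1, 10, 3, 12, 11, 14, 5]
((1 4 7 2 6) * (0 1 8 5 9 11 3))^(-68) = (0 11 5 6 7 1 3 9 8 2 4) = [11, 3, 4, 9, 0, 6, 7, 1, 2, 8, 10, 5]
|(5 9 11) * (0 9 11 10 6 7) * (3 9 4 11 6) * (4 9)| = 9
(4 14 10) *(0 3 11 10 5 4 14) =(0 3 11 10 14 5 4) =[3, 1, 2, 11, 0, 4, 6, 7, 8, 9, 14, 10, 12, 13, 5]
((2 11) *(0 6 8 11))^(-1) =(0 2 11 8 6) =[2, 1, 11, 3, 4, 5, 0, 7, 6, 9, 10, 8]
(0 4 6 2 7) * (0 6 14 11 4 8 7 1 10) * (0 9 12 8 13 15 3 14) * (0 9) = [13, 10, 1, 14, 9, 5, 2, 6, 7, 12, 0, 4, 8, 15, 11, 3] = (0 13 15 3 14 11 4 9 12 8 7 6 2 1 10)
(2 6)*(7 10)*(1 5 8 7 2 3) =[0, 5, 6, 1, 4, 8, 3, 10, 7, 9, 2] =(1 5 8 7 10 2 6 3)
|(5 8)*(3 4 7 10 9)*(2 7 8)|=8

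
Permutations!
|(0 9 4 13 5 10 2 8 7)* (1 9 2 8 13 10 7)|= 5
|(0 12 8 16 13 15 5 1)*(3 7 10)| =|(0 12 8 16 13 15 5 1)(3 7 10)| =24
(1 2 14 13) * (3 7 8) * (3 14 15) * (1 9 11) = [0, 2, 15, 7, 4, 5, 6, 8, 14, 11, 10, 1, 12, 9, 13, 3] = (1 2 15 3 7 8 14 13 9 11)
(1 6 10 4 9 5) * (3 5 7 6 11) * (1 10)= (1 11 3 5 10 4 9 7 6)= [0, 11, 2, 5, 9, 10, 1, 6, 8, 7, 4, 3]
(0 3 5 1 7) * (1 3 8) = [8, 7, 2, 5, 4, 3, 6, 0, 1] = (0 8 1 7)(3 5)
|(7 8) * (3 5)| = |(3 5)(7 8)| = 2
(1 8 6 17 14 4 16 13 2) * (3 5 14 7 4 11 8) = (1 3 5 14 11 8 6 17 7 4 16 13 2) = [0, 3, 1, 5, 16, 14, 17, 4, 6, 9, 10, 8, 12, 2, 11, 15, 13, 7]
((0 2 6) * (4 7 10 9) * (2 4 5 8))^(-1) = [6, 1, 8, 3, 0, 9, 2, 4, 5, 10, 7] = (0 6 2 8 5 9 10 7 4)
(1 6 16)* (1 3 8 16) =(1 6)(3 8 16) =[0, 6, 2, 8, 4, 5, 1, 7, 16, 9, 10, 11, 12, 13, 14, 15, 3]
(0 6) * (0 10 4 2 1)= [6, 0, 1, 3, 2, 5, 10, 7, 8, 9, 4]= (0 6 10 4 2 1)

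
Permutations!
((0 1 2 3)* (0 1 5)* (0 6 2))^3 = (0 2)(1 6)(3 5) = [2, 6, 0, 5, 4, 3, 1]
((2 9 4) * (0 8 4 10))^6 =[0, 1, 2, 3, 4, 5, 6, 7, 8, 9, 10] =(10)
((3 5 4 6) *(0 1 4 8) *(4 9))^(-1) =(0 8 5 3 6 4 9 1) =[8, 0, 2, 6, 9, 3, 4, 7, 5, 1]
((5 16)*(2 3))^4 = (16) = [0, 1, 2, 3, 4, 5, 6, 7, 8, 9, 10, 11, 12, 13, 14, 15, 16]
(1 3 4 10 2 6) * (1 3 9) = (1 9)(2 6 3 4 10) = [0, 9, 6, 4, 10, 5, 3, 7, 8, 1, 2]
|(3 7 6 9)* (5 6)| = |(3 7 5 6 9)| = 5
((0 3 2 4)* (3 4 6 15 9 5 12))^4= (2 5 6 12 15 3 9)= [0, 1, 5, 9, 4, 6, 12, 7, 8, 2, 10, 11, 15, 13, 14, 3]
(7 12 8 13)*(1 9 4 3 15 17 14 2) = (1 9 4 3 15 17 14 2)(7 12 8 13) = [0, 9, 1, 15, 3, 5, 6, 12, 13, 4, 10, 11, 8, 7, 2, 17, 16, 14]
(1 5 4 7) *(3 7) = [0, 5, 2, 7, 3, 4, 6, 1] = (1 5 4 3 7)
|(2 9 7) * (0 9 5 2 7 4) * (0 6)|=4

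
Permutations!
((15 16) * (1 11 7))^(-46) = [0, 7, 2, 3, 4, 5, 6, 11, 8, 9, 10, 1, 12, 13, 14, 15, 16] = (16)(1 7 11)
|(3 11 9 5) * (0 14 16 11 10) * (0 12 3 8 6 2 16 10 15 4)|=7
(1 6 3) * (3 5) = [0, 6, 2, 1, 4, 3, 5] = (1 6 5 3)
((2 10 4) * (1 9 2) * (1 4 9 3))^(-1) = (1 3)(2 9 10) = [0, 3, 9, 1, 4, 5, 6, 7, 8, 10, 2]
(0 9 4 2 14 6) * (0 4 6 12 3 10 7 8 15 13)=(0 9 6 4 2 14 12 3 10 7 8 15 13)=[9, 1, 14, 10, 2, 5, 4, 8, 15, 6, 7, 11, 3, 0, 12, 13]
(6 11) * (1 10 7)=[0, 10, 2, 3, 4, 5, 11, 1, 8, 9, 7, 6]=(1 10 7)(6 11)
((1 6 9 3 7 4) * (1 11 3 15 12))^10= (15)(3 4)(7 11)= [0, 1, 2, 4, 3, 5, 6, 11, 8, 9, 10, 7, 12, 13, 14, 15]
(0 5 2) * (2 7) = (0 5 7 2) = [5, 1, 0, 3, 4, 7, 6, 2]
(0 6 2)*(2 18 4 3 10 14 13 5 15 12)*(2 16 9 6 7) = (0 7 2)(3 10 14 13 5 15 12 16 9 6 18 4) = [7, 1, 0, 10, 3, 15, 18, 2, 8, 6, 14, 11, 16, 5, 13, 12, 9, 17, 4]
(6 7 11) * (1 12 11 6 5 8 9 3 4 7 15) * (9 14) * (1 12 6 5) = [0, 6, 2, 4, 7, 8, 15, 5, 14, 3, 10, 1, 11, 13, 9, 12] = (1 6 15 12 11)(3 4 7 5 8 14 9)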